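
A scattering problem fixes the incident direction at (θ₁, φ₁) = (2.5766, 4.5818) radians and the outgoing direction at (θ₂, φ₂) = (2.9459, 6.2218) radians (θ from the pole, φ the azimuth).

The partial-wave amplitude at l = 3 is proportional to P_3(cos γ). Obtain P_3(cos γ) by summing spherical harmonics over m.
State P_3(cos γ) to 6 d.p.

Summing Y*_{l m}(θ₁,φ₁)·Y_{l m}(θ₂,φ₂) over m ∈ [−3, 3]; prefactor 4π/(2·3+1) = 1.795196:
  term(m=-3) = (0.000040, 0.000192)   from Y*(Ω₁)=(0.024451, 0.059185), Y(Ω₂)=(0.003016, 0.000562)
  term(m=-2) = (-0.009289, 0.001294)   from Y*(Ω₁)=(0.239045, -0.063893), Y(Ω₂)=(-0.037618, -0.004642)
  term(m=-1) = (-0.007355, -0.106106)   from Y*(Ω₁)=(-0.057833, -0.440341), Y(Ω₂)=(0.239033, 0.014692)
  term(m=+0) = (0.118400, 0.000000)   from Y*(Ω₁)=(-0.178608, -0.000000), Y(Ω₂)=(-0.662906, 0.000000)
  term(m=+1) = (-0.007355, 0.106106)   from Y*(Ω₁)=(0.057833, -0.440341), Y(Ω₂)=(-0.239033, 0.014692)
  term(m=+2) = (-0.009289, -0.001294)   from Y*(Ω₁)=(0.239045, 0.063893), Y(Ω₂)=(-0.037618, 0.004642)
  term(m=+3) = (0.000040, -0.000192)   from Y*(Ω₁)=(-0.024451, 0.059185), Y(Ω₂)=(-0.003016, 0.000562)
Total Σ_m = (0.085194, -0.000000). Multiply by 1.795196: (0.152940, -0.000000). P_3(cos γ) = 0.152940

0.152940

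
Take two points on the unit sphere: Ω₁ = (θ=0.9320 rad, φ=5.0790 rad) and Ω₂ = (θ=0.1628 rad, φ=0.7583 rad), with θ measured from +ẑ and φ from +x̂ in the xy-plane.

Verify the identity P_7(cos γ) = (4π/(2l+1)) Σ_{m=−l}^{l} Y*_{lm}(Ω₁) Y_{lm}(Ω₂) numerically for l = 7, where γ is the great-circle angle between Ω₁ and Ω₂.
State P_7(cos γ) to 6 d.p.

Addition theorem: P_7(cos γ) = (4π/15) Σ_m Y*_{lm}(Ω₁) Y_{lm}(Ω₂), m = −7…7:
  m=-7: Y*=(-0.058477, -0.090174)  Y=(0.000001, 0.000001)  product (0.000000, -0.000000)
  m=-6: Y*=(0.175679, -0.241521)  Y=(-0.000005, 0.000033)  product (0.000007, 0.000007)
  m=-5: Y*=(0.427976, 0.114886)  Y=(-0.000381, 0.000290)  product (-0.000196, 0.000080)
  m=-4: Y*=(0.030696, 0.293087)  Y=(-0.004799, -0.000522)  product (0.000006, -0.001422)
  m=-3: Y*=(0.121969, -0.062104)  Y=(-0.022664, -0.026684)  product (-0.004421, -0.001847)
  m=-2: Y*=(0.269492, 0.242741)  Y=(0.009552, -0.176072)  product (0.045314, -0.045131)
  m=-1: Y*=(-0.005348, 0.013929)  Y=(0.399787, -0.378687)  product (0.003137, 0.007594)
  m=+0: Y*=(0.353200, -0.000000)  Y=(0.722849, 0.000000)  product (0.255310, 0.000000)
  m=+1: Y*=(0.005348, 0.013929)  Y=(-0.399787, -0.378687)  product (0.003137, -0.007594)
  m=+2: Y*=(0.269492, -0.242741)  Y=(0.009552, 0.176072)  product (0.045314, 0.045131)
  m=+3: Y*=(-0.121969, -0.062104)  Y=(0.022664, -0.026684)  product (-0.004421, 0.001847)
  m=+4: Y*=(0.030696, -0.293087)  Y=(-0.004799, 0.000522)  product (0.000006, 0.001422)
  m=+5: Y*=(-0.427976, 0.114886)  Y=(0.000381, 0.000290)  product (-0.000196, -0.000080)
  m=+6: Y*=(0.175679, 0.241521)  Y=(-0.000005, -0.000033)  product (0.000007, -0.000007)
  m=+7: Y*=(0.058477, -0.090174)  Y=(-0.000001, 0.000001)  product (0.000000, 0.000000)
Accumulated sum (0.343002, 0.000000); after 4π/(2l+1) scaling, (0.287352, 0.000000) ⇒ P_7 = 0.287352

0.287352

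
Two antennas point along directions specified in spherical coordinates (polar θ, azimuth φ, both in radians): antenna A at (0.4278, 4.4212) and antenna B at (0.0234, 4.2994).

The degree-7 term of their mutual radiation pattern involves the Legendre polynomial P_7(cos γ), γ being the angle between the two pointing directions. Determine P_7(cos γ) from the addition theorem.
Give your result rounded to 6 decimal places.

-0.275979

Term-by-term m-sum for l=7 (normalisation 4π/15 = 0.837758):
  m=-7: +0.000944-0.000477i × +0.000000+0.000000i = +0.000000+0.000000i  (running Σ = +0.000000+0.000000i)
  m=-6: +0.001523+0.008546i × +0.000000-0.000000i = +0.000000+0.000000i  (running Σ = +0.000000+0.000000i)
  m=-5: -0.043735-0.005045i × -0.000000-0.000000i = +0.000000+0.000000i  (running Σ = +0.000000+0.000000i)
  m=-4: +0.060648-0.141064i × -0.000000+0.000002i = +0.000000+0.000000i  (running Σ = +0.000000+0.000000i)
  m=-3: +0.280832+0.235214i × +0.000107-0.000037i = +0.000039+0.000015i  (running Σ = +0.000039+0.000015i)
  m=-2: -0.449041+0.295726i × -0.002781-0.003016i = +0.002140+0.000532i  (running Σ = +0.002179+0.000547i)
  m=-1: -0.083080-0.277203i × -0.038247+0.087284i = +0.027373+0.003351i  (running Σ = +0.029552+0.003898i)
  m=0: -0.358361-0.000000i × +1.084189+0.000000i = -0.388531-0.000000i  (running Σ = -0.358979+0.003898i)
  m=1: +0.083080-0.277203i × +0.038247+0.087284i = +0.027373-0.003351i  (running Σ = -0.331606+0.000547i)
  m=2: -0.449041-0.295726i × -0.002781+0.003016i = +0.002140-0.000532i  (running Σ = -0.329465+0.000015i)
  m=3: -0.280832+0.235214i × -0.000107-0.000037i = +0.000039-0.000015i  (running Σ = -0.329426+0.000000i)
  m=4: +0.060648+0.141064i × -0.000000-0.000002i = +0.000000-0.000000i  (running Σ = -0.329426+0.000000i)
  m=5: +0.043735-0.005045i × +0.000000-0.000000i = +0.000000-0.000000i  (running Σ = -0.329426+0.000000i)
  m=6: +0.001523-0.008546i × +0.000000+0.000000i = +0.000000-0.000000i  (running Σ = -0.329426+0.000000i)
  m=7: -0.000944-0.000477i × -0.000000+0.000000i = +0.000000-0.000000i  (running Σ = -0.329426-0.000000i)
Total Σ_m = -0.329426-0.000000i. Multiply by 0.837758: -0.275979-0.000000i. P_7(cos γ) = -0.275979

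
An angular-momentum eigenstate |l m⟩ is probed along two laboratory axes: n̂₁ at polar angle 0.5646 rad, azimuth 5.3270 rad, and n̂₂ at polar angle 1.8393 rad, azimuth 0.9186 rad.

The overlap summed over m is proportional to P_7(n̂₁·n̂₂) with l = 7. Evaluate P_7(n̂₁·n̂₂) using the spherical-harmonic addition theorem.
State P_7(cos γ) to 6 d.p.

0.066945

Summing Y*_{l m}(θ₁,φ₁)·Y_{l m}(θ₂,φ₂) over m ∈ [−7, 7]; prefactor 4π/(2·7+1) = 0.837758:
  [-7]  conj(Y_{7,-7})(Ω₁) = +0.005759-0.002504i ; Y_{7,-7}(Ω₂) = +0.383148-0.056738i ; Δ = +0.002064-0.001286i
  [-6]  conj(Y_{7,-6})(Ω₁) = +0.031701+0.019265i ; Y_{7,-6}(Ω₂) = -0.285830-0.278041i ; Δ = -0.003705-0.014321i
  [-5]  conj(Y_{7,-5})(Ω₁) = +0.009124+0.132914i ; Y_{7,-5}(Ω₂) = +0.003098-0.025828i ; Δ = +0.003461+0.000176i
  [-4]  conj(Y_{7,-4})(Ω₁) = -0.247450+0.201395i ; Y_{7,-4}(Ω₂) = -0.302179+0.178193i ; Δ = +0.038887-0.104951i
  [-3]  conj(Y_{7,-3})(Ω₁) = -0.468967-0.131325i ; Y_{7,-3}(Ω₂) = +0.086055+0.034951i ; Δ = -0.035767-0.027692i
  [-2]  conj(Y_{7,-2})(Ω₁) = -0.118294-0.332745i ; Y_{7,-2}(Ω₂) = +0.080927+0.296556i ; Δ = +0.089104-0.062009i
  [-1]  conj(Y_{7,-1})(Ω₁) = -0.095218+0.134907i ; Y_{7,-1}(Ω₂) = +0.082188-0.107622i ; Δ = +0.006693+0.021335i
  [+0]  conj(Y_{7,0})(Ω₁) = -0.416460-0.000000i ; Y_{7,0}(Ω₂) = +0.291903+0.000000i ; Δ = -0.121566-0.000000i
  [+1]  conj(Y_{7,1})(Ω₁) = +0.095218+0.134907i ; Y_{7,1}(Ω₂) = -0.082188-0.107622i ; Δ = +0.006693-0.021335i
  [+2]  conj(Y_{7,2})(Ω₁) = -0.118294+0.332745i ; Y_{7,2}(Ω₂) = +0.080927-0.296556i ; Δ = +0.089104+0.062009i
  [+3]  conj(Y_{7,3})(Ω₁) = +0.468967-0.131325i ; Y_{7,3}(Ω₂) = -0.086055+0.034951i ; Δ = -0.035767+0.027692i
  [+4]  conj(Y_{7,4})(Ω₁) = -0.247450-0.201395i ; Y_{7,4}(Ω₂) = -0.302179-0.178193i ; Δ = +0.038887+0.104951i
  [+5]  conj(Y_{7,5})(Ω₁) = -0.009124+0.132914i ; Y_{7,5}(Ω₂) = -0.003098-0.025828i ; Δ = +0.003461-0.000176i
  [+6]  conj(Y_{7,6})(Ω₁) = +0.031701-0.019265i ; Y_{7,6}(Ω₂) = -0.285830+0.278041i ; Δ = -0.003705+0.014321i
  [+7]  conj(Y_{7,7})(Ω₁) = -0.005759-0.002504i ; Y_{7,7}(Ω₂) = -0.383148-0.056738i ; Δ = +0.002064+0.001286i
Σ over m = +0.079910+0.000000i; ×(4π/15) → +0.066945+0.000000i. Real part: 0.066945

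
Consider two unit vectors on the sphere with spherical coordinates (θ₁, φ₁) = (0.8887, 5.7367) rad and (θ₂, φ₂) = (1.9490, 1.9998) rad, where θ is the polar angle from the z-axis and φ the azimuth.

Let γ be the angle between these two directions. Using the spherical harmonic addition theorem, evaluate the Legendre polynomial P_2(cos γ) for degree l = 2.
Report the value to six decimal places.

Addition theorem: P_2(cos γ) = (4π/5) Σ_m Y*_{lm}(Ω₁) Y_{lm}(Ω₂), m = −2…2:
  term(m=-2) = +0.028815+0.072105i   from Y*(Ω₁)=+0.107033-0.206687i, Y(Ω₂)=-0.218161+0.252387i
  term(m=-1) = +0.082984+0.056203i   from Y*(Ω₁)=+0.322997-0.196473i, Y(Ω₂)=+0.110274+0.241081i
  term(m=+0) = -0.011304+0.000000i   from Y*(Ω₁)=+0.060648-0.000000i, Y(Ω₂)=-0.186384+0.000000i
  term(m=+1) = +0.082984-0.056203i   from Y*(Ω₁)=-0.322997-0.196473i, Y(Ω₂)=-0.110274+0.241081i
  term(m=+2) = +0.028815-0.072105i   from Y*(Ω₁)=+0.107033+0.206687i, Y(Ω₂)=-0.218161-0.252387i
Total Σ_m = +0.212294+0.000000i. Multiply by 2.513274: +0.533554+0.000000i. P_2(cos γ) = 0.533554

0.533554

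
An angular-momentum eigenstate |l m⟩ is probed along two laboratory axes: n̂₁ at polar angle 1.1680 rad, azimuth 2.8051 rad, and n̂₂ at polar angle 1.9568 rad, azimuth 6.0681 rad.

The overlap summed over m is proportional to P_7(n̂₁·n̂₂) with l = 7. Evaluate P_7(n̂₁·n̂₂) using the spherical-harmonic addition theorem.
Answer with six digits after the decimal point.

-0.828034

Expand P_7 via completeness: Σ_{m} conj(Y_{7,m}) at Ω₁ times Y_{7,m} at Ω₂ —
  [-7]  conj(Y_{7,-7})(Ω₁) = +0.197050+0.197344i ; Y_{7,-7}(Ω₂) = +0.019081+0.292240i ; Δ = -0.053912+0.061351i
  [-6]  conj(Y_{7,-6})(Ω₁) = -0.192655-0.400707i ; Y_{7,-6}(Ω₂) = -0.123188-0.427941i ; Δ = -0.147746+0.131807i
  [-5]  conj(Y_{7,-5})(Ω₁) = +0.026878+0.239701i ; Y_{7,-5}(Ω₂) = +0.100300+0.185636i ; Δ = -0.041801+0.029032i
  [-4]  conj(Y_{7,-4})(Ω₁) = -0.046049+0.201359i ; Y_{7,-4}(Ω₂) = +0.153610+0.178550i ; Δ = -0.043026+0.022709i
  [-3]  conj(Y_{7,-3})(Ω₁) = +0.172639-0.274558i ; Y_{7,-3}(Ω₂) = -0.244716-0.184209i ; Δ = -0.092823+0.035387i
  [-2]  conj(Y_{7,-2})(Ω₁) = +0.059827-0.047689i ; Y_{7,-2}(Ω₂) = -0.104821-0.048095i ; Δ = -0.008565+0.002122i
  [-1]  conj(Y_{7,-1})(Ω₁) = -0.311329+0.108901i ; Y_{7,-1}(Ω₂) = +0.312868+0.068351i ; Δ = -0.104849+0.012792i
  [+0]  conj(Y_{7,0})(Ω₁) = -0.037570-0.000000i ; Y_{7,0}(Ω₂) = +0.078467+0.000000i ; Δ = -0.002948-0.000000i
  [+1]  conj(Y_{7,1})(Ω₁) = +0.311329+0.108901i ; Y_{7,1}(Ω₂) = -0.312868+0.068351i ; Δ = -0.104849-0.012792i
  [+2]  conj(Y_{7,2})(Ω₁) = +0.059827+0.047689i ; Y_{7,2}(Ω₂) = -0.104821+0.048095i ; Δ = -0.008565-0.002122i
  [+3]  conj(Y_{7,3})(Ω₁) = -0.172639-0.274558i ; Y_{7,3}(Ω₂) = +0.244716-0.184209i ; Δ = -0.092823-0.035387i
  [+4]  conj(Y_{7,4})(Ω₁) = -0.046049-0.201359i ; Y_{7,4}(Ω₂) = +0.153610-0.178550i ; Δ = -0.043026-0.022709i
  [+5]  conj(Y_{7,5})(Ω₁) = -0.026878+0.239701i ; Y_{7,5}(Ω₂) = -0.100300+0.185636i ; Δ = -0.041801-0.029032i
  [+6]  conj(Y_{7,6})(Ω₁) = -0.192655+0.400707i ; Y_{7,6}(Ω₂) = -0.123188+0.427941i ; Δ = -0.147746-0.131807i
  [+7]  conj(Y_{7,7})(Ω₁) = -0.197050+0.197344i ; Y_{7,7}(Ω₂) = -0.019081+0.292240i ; Δ = -0.053912-0.061351i
Total Σ_m = -0.988393-0.000000i. Multiply by 0.837758: -0.828034-0.000000i. P_7(cos γ) = -0.828034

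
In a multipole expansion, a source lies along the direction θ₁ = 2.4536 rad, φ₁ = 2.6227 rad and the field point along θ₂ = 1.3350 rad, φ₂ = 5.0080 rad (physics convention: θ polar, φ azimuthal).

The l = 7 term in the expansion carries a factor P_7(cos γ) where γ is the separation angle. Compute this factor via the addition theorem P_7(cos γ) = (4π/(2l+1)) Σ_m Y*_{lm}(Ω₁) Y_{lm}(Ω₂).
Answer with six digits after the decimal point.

Expand P_7 via completeness: Σ_{m} conj(Y_{7,m}) at Ω₁ times Y_{7,m} at Ω₂ —
  term(m=-7) = -0.004698+0.007145i   from Y*(Ω₁)=+0.018359-0.009808i, Y(Ω₂)=-0.360864+0.196430i
  term(m=-6) = +0.006081+0.034464i   from Y*(Ω₁)=+0.094711+0.002675i, Y(Ω₂)=+0.074419+0.361787i
  term(m=-5) = -0.019024-0.014160i   from Y*(Ω₁)=+0.218632+0.133182i, Y(Ω₂)=-0.092240-0.008579i
  term(m=-4) = -0.152891+0.017881i   from Y*(Ω₁)=+0.212094+0.383869i, Y(Ω₂)=-0.132909+0.324856i
  term(m=-3) = -0.004743+0.005653i   from Y*(Ω₁)=-0.005816+0.411888i, Y(Ω₂)=+0.013884+0.011319i
  term(m=-2) = -0.000262-0.004495i   from Y*(Ω₁)=-0.007027+0.011911i, Y(Ω₂)=-0.270340+0.181487i
  term(m=-1) = +0.016849+0.015896i   from Y*(Ω₁)=+0.336250-0.192030i, Y(Ω₂)=+0.017428+0.057227i
  term(m=+0) = -0.044063+0.000000i   from Y*(Ω₁)=+0.139485-0.000000i, Y(Ω₂)=-0.315900+0.000000i
  term(m=+1) = +0.016849-0.015896i   from Y*(Ω₁)=-0.336250-0.192030i, Y(Ω₂)=-0.017428+0.057227i
  term(m=+2) = -0.000262+0.004495i   from Y*(Ω₁)=-0.007027-0.011911i, Y(Ω₂)=-0.270340-0.181487i
  term(m=+3) = -0.004743-0.005653i   from Y*(Ω₁)=+0.005816+0.411888i, Y(Ω₂)=-0.013884+0.011319i
  term(m=+4) = -0.152891-0.017881i   from Y*(Ω₁)=+0.212094-0.383869i, Y(Ω₂)=-0.132909-0.324856i
  term(m=+5) = -0.019024+0.014160i   from Y*(Ω₁)=-0.218632+0.133182i, Y(Ω₂)=+0.092240-0.008579i
  term(m=+6) = +0.006081-0.034464i   from Y*(Ω₁)=+0.094711-0.002675i, Y(Ω₂)=+0.074419-0.361787i
  term(m=+7) = -0.004698-0.007145i   from Y*(Ω₁)=-0.018359-0.009808i, Y(Ω₂)=+0.360864+0.196430i
Σ over m = -0.361441+0.000000i; ×(4π/15) → -0.302800+0.000000i. Real part: -0.302800

-0.302800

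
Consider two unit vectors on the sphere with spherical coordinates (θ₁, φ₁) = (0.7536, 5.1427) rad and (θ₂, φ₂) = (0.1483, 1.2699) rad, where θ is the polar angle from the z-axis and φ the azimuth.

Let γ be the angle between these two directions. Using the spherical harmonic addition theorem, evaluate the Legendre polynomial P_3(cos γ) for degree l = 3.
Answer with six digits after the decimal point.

Addition theorem: P_3(cos γ) = (4π/7) Σ_m Y*_{lm}(Ω₁) Y_{lm}(Ω₂), m = −3…3:
  m=-3: Y*=(-0.128474, 0.036924)  Y=(-0.001057, 0.000834)  product (0.000105, -0.000146)
  m=-2: Y*=(-0.227503, -0.264590)  Y=(-0.018190, -0.012493)  product (0.000833, 0.007655)
  m=-1: Y*=(0.153032, -0.333405)  Y=(0.055066, -0.177448)  product (-0.050735, -0.045514)
  m=+0: Y*=(-0.092828, -0.000000)  Y=(0.697871, 0.000000)  product (-0.064782, -0.000000)
  m=+1: Y*=(-0.153032, -0.333405)  Y=(-0.055066, -0.177448)  product (-0.050735, 0.045514)
  m=+2: Y*=(-0.227503, 0.264590)  Y=(-0.018190, 0.012493)  product (0.000833, -0.007655)
  m=+3: Y*=(0.128474, 0.036924)  Y=(0.001057, 0.000834)  product (0.000105, 0.000146)
Total Σ_m = (-0.164377, -0.000000). Multiply by 1.795196: (-0.295090, -0.000000). P_3(cos γ) = -0.295090

-0.295090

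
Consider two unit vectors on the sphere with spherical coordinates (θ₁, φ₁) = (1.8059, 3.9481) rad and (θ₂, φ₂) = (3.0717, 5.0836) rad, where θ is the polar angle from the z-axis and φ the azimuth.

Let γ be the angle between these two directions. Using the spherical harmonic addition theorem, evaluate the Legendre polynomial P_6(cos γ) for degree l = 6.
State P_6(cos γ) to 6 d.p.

0.047777

Summing Y*_{l m}(θ₁,φ₁)·Y_{l m}(θ₂,φ₂) over m ∈ [−6, 6]; prefactor 4π/(2·6+1) = 0.966644:
  m=-6: 0.05162 - 0.40536j × 0.00000 + 0.00000j = 0.00000 - 0.00000j  (running Σ = 0.00000 - 0.00000j)
  m=-5: -0.21317 - 0.26368j × -0.00000 + 0.00000j = 0.00000 + 0.00000j  (running Σ = 0.00000 + 0.00000j)
  m=-4: 0.12818 + 0.01085j × 0.00001 - 0.00008j = 0.00000 - 0.00001j  (running Σ = 0.00000 - 0.00001j)
  m=-3: 0.25167 - 0.22166j × 0.00158 + 0.00078j = 0.00057 - 0.00015j  (running Σ = 0.00057 - 0.00016j)
  m=-2: -0.00157 + 0.03706j × -0.01845 + 0.01693j = -0.00060 - 0.00071j  (running Σ = -0.00003 - 0.00088j)
  m=-1: 0.22406 + 0.23373j × -0.08147 - 0.20929j = 0.03066 - 0.06594j  (running Σ = 0.03064 - 0.06681j)
  m=0: -0.01227 + 0.00000j × 0.96559 + 0.00000j = -0.01185 + 0.00000j  (running Σ = 0.01879 - 0.06681j)
  m=1: -0.22406 + 0.23373j × 0.08147 - 0.20929j = 0.03066 + 0.06594j  (running Σ = 0.04945 - 0.00088j)
  m=2: -0.00157 - 0.03706j × -0.01845 - 0.01693j = -0.00060 + 0.00071j  (running Σ = 0.04885 - 0.00016j)
  m=3: -0.25167 - 0.22166j × -0.00158 + 0.00078j = 0.00057 + 0.00015j  (running Σ = 0.04942 - 0.00001j)
  m=4: 0.12818 - 0.01085j × 0.00001 + 0.00008j = 0.00000 + 0.00001j  (running Σ = 0.04942 + 0.00000j)
  m=5: 0.21317 - 0.26368j × 0.00000 + 0.00000j = 0.00000 - 0.00000j  (running Σ = 0.04943 - 0.00000j)
  m=6: 0.05162 + 0.40536j × 0.00000 - 0.00000j = 0.00000 + 0.00000j  (running Σ = 0.04943 - 0.00000j)
Accumulated sum 0.04943 - 0.00000j; after 4π/(2l+1) scaling, 0.04778 - 0.00000j ⇒ P_6 = 0.047777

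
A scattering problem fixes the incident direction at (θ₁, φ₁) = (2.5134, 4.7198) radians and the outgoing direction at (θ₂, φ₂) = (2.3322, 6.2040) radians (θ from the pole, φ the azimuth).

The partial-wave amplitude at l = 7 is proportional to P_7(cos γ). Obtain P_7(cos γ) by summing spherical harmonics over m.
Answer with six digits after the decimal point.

0.323414

Addition theorem: P_7(cos γ) = (4π/15) Σ_m Y*_{lm}(Ω₁) Y_{lm}(Ω₂), m = −7…7:
  term(m=-7) = -0.000359+0.000518i   from Y*(Ω₁)=-0.000628+0.012090i, Y(Ω₂)=+0.044277+0.027409i
  term(m=-6) = -0.010053-0.005750i   from Y*(Ω₁)=+0.062301+0.002772i, Y(Ω₂)=-0.165141-0.084951i
  term(m=-5) = +0.030666-0.066343i   from Y*(Ω₁)=+0.007156-0.193041i, Y(Ω₂)=+0.349082+0.145916i
  term(m=-4) = +0.162690+0.058721i   from Y*(Ω₁)=-0.390083-0.011567i, Y(Ω₂)=-0.421158-0.138046i
  term(m=-3) = -0.020331+0.076490i   from Y*(Ω₁)=-0.010521+0.473136i, Y(Ω₂)=+0.162542+0.039356i
  term(m=-2) = +0.051606+0.009028i   from Y*(Ω₁)=+0.186746+0.002768i, Y(Ω₂)=+0.276998+0.044239i
  term(m=-1) = +0.008360-0.096302i   from Y*(Ω₁)=-0.002338+0.315415i, Y(Ω₂)=-0.305497-0.024242i
  term(m=+0) = -0.059110+0.000000i   from Y*(Ω₁)=+0.299462-0.000000i, Y(Ω₂)=-0.197388+0.000000i
  term(m=+1) = +0.008360+0.096302i   from Y*(Ω₁)=+0.002338+0.315415i, Y(Ω₂)=+0.305497-0.024242i
  term(m=+2) = +0.051606-0.009028i   from Y*(Ω₁)=+0.186746-0.002768i, Y(Ω₂)=+0.276998-0.044239i
  term(m=+3) = -0.020331-0.076490i   from Y*(Ω₁)=+0.010521+0.473136i, Y(Ω₂)=-0.162542+0.039356i
  term(m=+4) = +0.162690-0.058721i   from Y*(Ω₁)=-0.390083+0.011567i, Y(Ω₂)=-0.421158+0.138046i
  term(m=+5) = +0.030666+0.066343i   from Y*(Ω₁)=-0.007156-0.193041i, Y(Ω₂)=-0.349082+0.145916i
  term(m=+6) = -0.010053+0.005750i   from Y*(Ω₁)=+0.062301-0.002772i, Y(Ω₂)=-0.165141+0.084951i
  term(m=+7) = -0.000359-0.000518i   from Y*(Ω₁)=+0.000628+0.012090i, Y(Ω₂)=-0.044277+0.027409i
Σ over m = +0.386047+0.000000i; ×(4π/15) → +0.323414+0.000000i. Real part: 0.323414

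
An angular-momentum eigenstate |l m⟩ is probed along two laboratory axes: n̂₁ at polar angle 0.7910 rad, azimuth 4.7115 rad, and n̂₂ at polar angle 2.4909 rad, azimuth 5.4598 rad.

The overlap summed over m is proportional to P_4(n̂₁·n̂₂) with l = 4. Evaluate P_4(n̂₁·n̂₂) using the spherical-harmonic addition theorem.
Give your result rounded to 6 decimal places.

0.167544

Summing Y*_{l m}(θ₁,φ₁)·Y_{l m}(θ₂,φ₂) over m ∈ [−4, 4]; prefactor 4π/(2·4+1) = 1.396263:
  [-4]  conj(Y_{4,-4})(Ω₁) = (0.113125, -0.000402) ; Y_{4,-4}(Ω₂) = (-0.058891, -0.009018) ; Δ = (-0.006666, -0.000996)
  [-3]  conj(Y_{4,-3})(Ω₁) = (0.000844, 0.316403) ; Y_{4,-3}(Ω₂) = (0.173299, -0.137703) ; Δ = (0.043716, 0.054716)
  [-2]  conj(Y_{4,-2})(Ω₁) = (-0.416206, 0.000740) ; Y_{4,-2}(Ω₂) = (-0.031970, 0.419985) ; Δ = (0.012995, -0.174824)
  [-1]  conj(Y_{4,-1})(Ω₁) = (-0.000097, -0.108990) ; Y_{4,-1}(Ω₂) = (-0.221878, -0.239409) ; Δ = (-0.026072, 0.024206)
  [+0]  conj(Y_{4,0})(Ω₁) = (-0.346650, -0.000000) ; Y_{4,0}(Ω₂) = (-0.207838, 0.000000) ; Δ = (0.072047, 0.000000)
  [+1]  conj(Y_{4,1})(Ω₁) = (0.000097, -0.108990) ; Y_{4,1}(Ω₂) = (0.221878, -0.239409) ; Δ = (-0.026072, -0.024206)
  [+2]  conj(Y_{4,2})(Ω₁) = (-0.416206, -0.000740) ; Y_{4,2}(Ω₂) = (-0.031970, -0.419985) ; Δ = (0.012995, 0.174824)
  [+3]  conj(Y_{4,3})(Ω₁) = (-0.000844, 0.316403) ; Y_{4,3}(Ω₂) = (-0.173299, -0.137703) ; Δ = (0.043716, -0.054716)
  [+4]  conj(Y_{4,4})(Ω₁) = (0.113125, 0.000402) ; Y_{4,4}(Ω₂) = (-0.058891, 0.009018) ; Δ = (-0.006666, 0.000996)
Accumulated sum (0.119994, -0.000000); after 4π/(2l+1) scaling, (0.167544, -0.000000) ⇒ P_4 = 0.167544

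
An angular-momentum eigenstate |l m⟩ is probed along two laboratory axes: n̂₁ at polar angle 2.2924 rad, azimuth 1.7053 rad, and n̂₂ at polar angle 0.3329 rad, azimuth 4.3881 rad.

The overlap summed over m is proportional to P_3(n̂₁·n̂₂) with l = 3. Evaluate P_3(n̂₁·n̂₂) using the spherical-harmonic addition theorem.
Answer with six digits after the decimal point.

Term-by-term m-sum for l=3 (normalisation 4π/7 = 1.795196):
  [-3]  conj(Y_{3,-3})(Ω₁) = (0.069320, -0.162364) ; Y_{3,-3}(Ω₂) = (0.012034, -0.008196) ; Δ = (-0.000497, -0.002522)
  [-2]  conj(Y_{3,-2})(Ω₁) = (0.366823, 0.101129) ; Y_{3,-2}(Ω₂) = (-0.082200, -0.062305) ; Δ = (-0.023852, -0.031168)
  [-1]  conj(Y_{3,-1})(Ω₁) = (-0.038454, 0.284169) ; Y_{3,-1}(Ω₂) = (-0.116637, 0.346972) ; Δ = (-0.094114, -0.046487)
  [+0]  conj(Y_{3,0})(Ω₁) = (0.201677, -0.000000) ; Y_{3,0}(Ω₂) = (0.517061, 0.000000) ; Δ = (0.104279, 0.000000)
  [+1]  conj(Y_{3,1})(Ω₁) = (0.038454, 0.284169) ; Y_{3,1}(Ω₂) = (0.116637, 0.346972) ; Δ = (-0.094114, 0.046487)
  [+2]  conj(Y_{3,2})(Ω₁) = (0.366823, -0.101129) ; Y_{3,2}(Ω₂) = (-0.082200, 0.062305) ; Δ = (-0.023852, 0.031168)
  [+3]  conj(Y_{3,3})(Ω₁) = (-0.069320, -0.162364) ; Y_{3,3}(Ω₂) = (-0.012034, -0.008196) ; Δ = (-0.000497, 0.002522)
Accumulated sum (-0.132645, 0.000000); after 4π/(2l+1) scaling, (-0.238124, 0.000000) ⇒ P_3 = -0.238124

-0.238124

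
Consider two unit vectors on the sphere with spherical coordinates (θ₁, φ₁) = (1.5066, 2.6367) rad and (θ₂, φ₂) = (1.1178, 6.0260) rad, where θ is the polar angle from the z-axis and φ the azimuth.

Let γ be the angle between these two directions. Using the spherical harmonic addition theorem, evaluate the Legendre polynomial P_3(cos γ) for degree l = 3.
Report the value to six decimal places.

-0.228693

Term-by-term m-sum for l=3 (normalisation 4π/7 = 1.795196):
  m=-3: Y*=-0.023257+0.413998i  Y=+0.217403+0.211466i  product -0.092603+0.085086i
  m=-2: Y*=+0.034739-0.055285i  Y=+0.314817+0.177906i  product +0.020772-0.011224i
  m=-1: Y*=+0.276465-0.152794i  Y=-0.011877-0.003124i  product -0.003761+0.000951i
  m=+0: Y*=-0.071328-0.000000i  Y=-0.333552+0.000000i  product +0.023792+0.000000i
  m=+1: Y*=-0.276465-0.152794i  Y=+0.011877-0.003124i  product -0.003761-0.000951i
  m=+2: Y*=+0.034739+0.055285i  Y=+0.314817-0.177906i  product +0.020772+0.011224i
  m=+3: Y*=+0.023257+0.413998i  Y=-0.217403+0.211466i  product -0.092603-0.085086i
Total Σ_m = -0.127392+0.000000i. Multiply by 1.795196: -0.228693+0.000000i. P_3(cos γ) = -0.228693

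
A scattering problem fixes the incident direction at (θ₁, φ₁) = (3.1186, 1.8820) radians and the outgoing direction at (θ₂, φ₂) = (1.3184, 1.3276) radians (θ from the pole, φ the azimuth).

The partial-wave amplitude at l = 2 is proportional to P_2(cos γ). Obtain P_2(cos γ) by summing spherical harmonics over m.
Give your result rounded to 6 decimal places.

-0.420145

Addition theorem: P_2(cos γ) = (4π/5) Σ_m Y*_{lm}(Ω₁) Y_{lm}(Ω₂), m = −2…2:
  m=-2: Y*=(-0.000166, -0.000119)  Y=(-0.320181, -0.169300)  product (0.000033, 0.000066)
  m=-1: Y*=(0.005437, -0.016904)  Y=(0.044986, -0.181315)  product (-0.002820, -0.001746)
  m=+0: Y*=(0.630283, -0.000000)  Y=(-0.256386, 0.000000)  product (-0.161596, 0.000000)
  m=+1: Y*=(-0.005437, -0.016904)  Y=(-0.044986, -0.181315)  product (-0.002820, 0.001746)
  m=+2: Y*=(-0.000166, 0.000119)  Y=(-0.320181, 0.169300)  product (0.000033, -0.000066)
Total Σ_m = (-0.167170, -0.000000). Multiply by 2.513274: (-0.420145, -0.000000). P_2(cos γ) = -0.420145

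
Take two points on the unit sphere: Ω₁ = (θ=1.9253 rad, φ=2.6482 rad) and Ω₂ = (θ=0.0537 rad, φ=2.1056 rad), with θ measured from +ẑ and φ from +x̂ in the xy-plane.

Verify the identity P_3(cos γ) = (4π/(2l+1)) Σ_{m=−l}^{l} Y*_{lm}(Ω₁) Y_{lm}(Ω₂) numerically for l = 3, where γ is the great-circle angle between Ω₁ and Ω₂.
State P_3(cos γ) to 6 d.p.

Expand P_3 via completeness: Σ_{m} conj(Y_{3,m}) at Ω₁ times Y_{3,m} at Ω₂ —
  [-3]  conj(Y_{3,-3})(Ω₁) = -0.03114 + 0.34272j ; Y_{3,-3}(Ω₂) = 0.00006 - 0.00000j ; Δ = -0.00000 + 0.00002j
  [-2]  conj(Y_{3,-2})(Ω₁) = -0.17203 + 0.26030j ; Y_{3,-2}(Ω₂) = -0.00141 + 0.00258j ; Δ = -0.00043 - 0.00081j
  [-1]  conj(Y_{3,-1})(Ω₁) = 0.10611 - 0.05706j ; Y_{3,-1}(Ω₂) = -0.03524 - 0.05948j ; Δ = -0.00713 - 0.00430j
  [+0]  conj(Y_{3,0})(Ω₁) = 0.31057 + 0.00000j ; Y_{3,0}(Ω₂) = 0.73991 + 0.00000j ; Δ = 0.22980 + 0.00000j
  [+1]  conj(Y_{3,1})(Ω₁) = -0.10611 - 0.05706j ; Y_{3,1}(Ω₂) = 0.03524 - 0.05948j ; Δ = -0.00713 + 0.00430j
  [+2]  conj(Y_{3,2})(Ω₁) = -0.17203 - 0.26030j ; Y_{3,2}(Ω₂) = -0.00141 - 0.00258j ; Δ = -0.00043 + 0.00081j
  [+3]  conj(Y_{3,3})(Ω₁) = 0.03114 + 0.34272j ; Y_{3,3}(Ω₂) = -0.00006 - 0.00000j ; Δ = -0.00000 - 0.00002j
Accumulated sum 0.21467 - 0.00000j; after 4π/(2l+1) scaling, 0.38537 - 0.00000j ⇒ P_3 = 0.385374

0.385374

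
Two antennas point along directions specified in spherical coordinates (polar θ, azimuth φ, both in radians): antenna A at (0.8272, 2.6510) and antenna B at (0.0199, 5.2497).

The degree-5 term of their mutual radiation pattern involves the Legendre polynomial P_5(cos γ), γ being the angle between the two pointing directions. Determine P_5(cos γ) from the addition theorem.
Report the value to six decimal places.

Expand P_5 via completeness: Σ_{m} conj(Y_{5,m}) at Ω₁ times Y_{5,m} at Ω₂ —
  term(m=-5) = 0.00000 - 0.00000j   from Y*(Ω₁)=0.07742 + 0.06372j, Y(Ω₂)=0.00000 - 0.00000j
  term(m=-4) = -0.00000 + 0.00000j   from Y*(Ω₁)=-0.11129 - 0.26953j, Y(Ω₂)=-0.00000 - 0.00000j
  term(m=-3) = 0.00000 - 0.00001j   from Y*(Ω₁)=-0.04260 + 0.42886j, Y(Ω₂)=-0.00002 + 0.00000j
  term(m=-2) = 0.00015 + 0.00028j   from Y*(Ω₁)=0.12951 - 0.19359j, Y(Ω₂)=-0.00064 + 0.00118j
  term(m=-1) = 0.01034 + 0.00624j   from Y*(Ω₁)=0.20911 - 0.11170j, Y(Ω₂)=0.02606 + 0.04374j
  term(m=+0) = -0.28417 + 0.00000j   from Y*(Ω₁)=-0.30463 + 0.00000j, Y(Ω₂)=0.93283 + 0.00000j
  term(m=+1) = 0.01034 - 0.00624j   from Y*(Ω₁)=-0.20911 - 0.11170j, Y(Ω₂)=-0.02606 + 0.04374j
  term(m=+2) = 0.00015 - 0.00028j   from Y*(Ω₁)=0.12951 + 0.19359j, Y(Ω₂)=-0.00064 - 0.00118j
  term(m=+3) = 0.00000 + 0.00001j   from Y*(Ω₁)=0.04260 + 0.42886j, Y(Ω₂)=0.00002 + 0.00000j
  term(m=+4) = -0.00000 - 0.00000j   from Y*(Ω₁)=-0.11129 + 0.26953j, Y(Ω₂)=-0.00000 + 0.00000j
  term(m=+5) = 0.00000 + 0.00000j   from Y*(Ω₁)=-0.07742 + 0.06372j, Y(Ω₂)=-0.00000 - 0.00000j
Total Σ_m = -0.26321 - 0.00000j. Multiply by 1.142397: -0.30069 - 0.00000j. P_5(cos γ) = -0.300685

-0.300685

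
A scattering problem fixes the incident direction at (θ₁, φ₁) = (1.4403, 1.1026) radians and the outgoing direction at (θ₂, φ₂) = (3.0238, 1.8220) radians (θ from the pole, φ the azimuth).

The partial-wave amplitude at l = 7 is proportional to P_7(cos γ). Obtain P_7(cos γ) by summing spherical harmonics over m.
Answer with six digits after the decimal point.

Expand P_7 via completeness: Σ_{m} conj(Y_{7,m}) at Ω₁ times Y_{7,m} at Ω₂ —
  m=-7: Y*=0.06376 + 0.46669j  Y=0.00000 - 0.00000j  product 0.00000 + 0.00000j
  m=-6: Y*=0.21864 + 0.07548j  Y=0.00000 - 0.00000j  product 0.00000 - 0.00000j
  m=-5: Y*=-0.19681 + 0.19092j  Y=-0.00009 - 0.00003j  product 0.00002 - 0.00001j
  m=-4: Y*=0.07630 + 0.24494j  Y=-0.00073 + 0.00115j  product -0.00034 - 0.00009j
  m=-3: Y*=-0.20456 - 0.03432j  Y=0.00946 + 0.01008j  product -0.00159 - 0.00239j
  m=-2: Y*=-0.15633 + 0.21244j  Y=0.08575 - 0.04712j  product -0.00340 + 0.02558j
  m=-1: Y*=-0.08156 - 0.16129j  Y=-0.10856 - 0.42305j  product -0.05938 + 0.05202j
  m=+0: Y*=-0.26535 + 0.00000j  Y=-0.89029 + 0.00000j  product 0.23624 + 0.00000j
  m=+1: Y*=0.08156 - 0.16129j  Y=0.10856 - 0.42305j  product -0.05938 - 0.05202j
  m=+2: Y*=-0.15633 - 0.21244j  Y=0.08575 + 0.04712j  product -0.00340 - 0.02558j
  m=+3: Y*=0.20456 - 0.03432j  Y=-0.00946 + 0.01008j  product -0.00159 + 0.00239j
  m=+4: Y*=0.07630 - 0.24494j  Y=-0.00073 - 0.00115j  product -0.00034 + 0.00009j
  m=+5: Y*=0.19681 + 0.19092j  Y=0.00009 - 0.00003j  product 0.00002 + 0.00001j
  m=+6: Y*=0.21864 - 0.07548j  Y=0.00000 + 0.00000j  product 0.00000 + 0.00000j
  m=+7: Y*=-0.06376 + 0.46669j  Y=-0.00000 - 0.00000j  product 0.00000 - 0.00000j
Accumulated sum 0.10688 + 0.00000j; after 4π/(2l+1) scaling, 0.08954 + 0.00000j ⇒ P_7 = 0.089540

0.089540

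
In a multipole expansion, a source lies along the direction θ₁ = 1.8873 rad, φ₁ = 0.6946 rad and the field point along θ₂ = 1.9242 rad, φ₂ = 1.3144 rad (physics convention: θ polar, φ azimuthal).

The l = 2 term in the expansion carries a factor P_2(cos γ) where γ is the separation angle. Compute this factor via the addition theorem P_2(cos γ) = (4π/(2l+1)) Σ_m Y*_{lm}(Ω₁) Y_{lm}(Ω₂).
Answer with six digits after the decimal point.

0.542026

Term-by-term m-sum for l=2 (normalisation 4π/5 = 2.513274):
  m=-2: Y*=+0.063003+0.343118i  Y=-0.296274-0.166811i  product +0.038570-0.112166i
  m=-1: Y*=-0.175566-0.146264i  Y=-0.063615+0.242650i  product +0.046659-0.033296i
  m=+0: Y*=-0.223732-0.000000i  Y=-0.202058+0.000000i  product +0.045207+0.000000i
  m=+1: Y*=+0.175566-0.146264i  Y=+0.063615+0.242650i  product +0.046659+0.033296i
  m=+2: Y*=+0.063003-0.343118i  Y=-0.296274+0.166811i  product +0.038570+0.112166i
Accumulated sum +0.215665+0.000000i; after 4π/(2l+1) scaling, +0.542026+0.000000i ⇒ P_2 = 0.542026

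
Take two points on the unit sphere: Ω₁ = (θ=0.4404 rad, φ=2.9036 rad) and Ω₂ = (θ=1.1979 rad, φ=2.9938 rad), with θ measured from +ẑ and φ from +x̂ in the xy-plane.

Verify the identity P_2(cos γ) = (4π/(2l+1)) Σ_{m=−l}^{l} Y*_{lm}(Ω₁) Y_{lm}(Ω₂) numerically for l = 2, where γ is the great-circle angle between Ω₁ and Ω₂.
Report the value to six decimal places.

Term-by-term m-sum for l=2 (normalisation 4π/5 = 2.513274):
  term(m=-2) = (0.023135, -0.004219)   from Y*(Ω₁)=(0.062396, -0.032166), Y(Ω₂)=(0.320477, 0.097587)
  term(m=-1) = (0.077768, -0.007034)   from Y*(Ω₁)=(-0.289516, 0.070234), Y(Ω₂)=(-0.259251, -0.038597)
  term(m=+0) = (-0.087091, 0.000000)   from Y*(Ω₁)=(0.458832, -0.000000), Y(Ω₂)=(-0.189811, 0.000000)
  term(m=+1) = (0.077768, 0.007034)   from Y*(Ω₁)=(0.289516, 0.070234), Y(Ω₂)=(0.259251, -0.038597)
  term(m=+2) = (0.023135, 0.004219)   from Y*(Ω₁)=(0.062396, 0.032166), Y(Ω₂)=(0.320477, -0.097587)
Accumulated sum (0.114716, -0.000000); after 4π/(2l+1) scaling, (0.288312, -0.000000) ⇒ P_2 = 0.288312

0.288312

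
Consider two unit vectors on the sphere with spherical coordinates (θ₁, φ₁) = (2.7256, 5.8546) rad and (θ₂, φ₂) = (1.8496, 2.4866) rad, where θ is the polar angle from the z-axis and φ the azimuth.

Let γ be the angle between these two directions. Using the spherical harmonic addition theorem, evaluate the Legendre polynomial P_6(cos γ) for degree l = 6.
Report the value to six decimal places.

Addition theorem: P_6(cos γ) = (4π/13) Σ_m Y*_{lm}(Ω₁) Y_{lm}(Ω₂), m = −6…6:
  term(m=-6) = 0.00017 + 0.00078j   from Y*(Ω₁)=-0.00177 - 0.00114j, Y(Ω₂)=-0.26891 - 0.27051j
  term(m=-5) = -0.00265 - 0.00565j   from Y*(Ω₁)=0.00893 + 0.01387j, Y(Ω₂)=-0.37487 - 0.05030j
  term(m=-4) = -0.00245 - 0.00312j   from Y*(Ω₁)=-0.01116 - 0.07725j, Y(Ω₂)=0.04410 - 0.02534j
  term(m=-3) = 0.06551 + 0.05289j   from Y*(Ω₁)=-0.06859 + 0.23408j, Y(Ω₂)=0.13256 - 0.31869j
  term(m=-2) = -0.02265 - 0.01102j   from Y*(Ω₁)=0.31478 - 0.36354j, Y(Ω₂)=-0.01351 - 0.05060j
  term(m=-1) = -0.14162 - 0.03262j   from Y*(Ω₁)=-0.41571 + 0.18994j, Y(Ω₂)=0.25217 + 0.19369j
  term(m=+0) = -0.01188 + 0.00000j   from Y*(Ω₁)=-0.15002 + 0.00000j, Y(Ω₂)=0.07920 + 0.00000j
  term(m=+1) = -0.14162 + 0.03262j   from Y*(Ω₁)=0.41571 + 0.18994j, Y(Ω₂)=-0.25217 + 0.19369j
  term(m=+2) = -0.02265 + 0.01102j   from Y*(Ω₁)=0.31478 + 0.36354j, Y(Ω₂)=-0.01351 + 0.05060j
  term(m=+3) = 0.06551 - 0.05289j   from Y*(Ω₁)=0.06859 + 0.23408j, Y(Ω₂)=-0.13256 - 0.31869j
  term(m=+4) = -0.00245 + 0.00312j   from Y*(Ω₁)=-0.01116 + 0.07725j, Y(Ω₂)=0.04410 + 0.02534j
  term(m=+5) = -0.00265 + 0.00565j   from Y*(Ω₁)=-0.00893 + 0.01387j, Y(Ω₂)=0.37487 - 0.05030j
  term(m=+6) = 0.00017 - 0.00078j   from Y*(Ω₁)=-0.00177 + 0.00114j, Y(Ω₂)=-0.26891 + 0.27051j
Total Σ_m = -0.21926 + 0.00000j. Multiply by 0.966644: -0.21195 + 0.00000j. P_6(cos γ) = -0.211949

-0.211949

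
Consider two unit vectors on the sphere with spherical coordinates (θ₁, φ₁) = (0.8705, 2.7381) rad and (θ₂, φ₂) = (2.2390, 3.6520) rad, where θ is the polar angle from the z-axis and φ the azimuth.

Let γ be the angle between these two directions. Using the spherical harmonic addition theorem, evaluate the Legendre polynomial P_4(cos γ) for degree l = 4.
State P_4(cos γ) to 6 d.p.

Expand P_4 via completeness: Σ_{m} conj(Y_{4,m}) at Ω₁ times Y_{4,m} at Ω₂ —
  term(m=-4) = (-0.022130, 0.012496)   from Y*(Ω₁)=(-0.006530, -0.151145), Y(Ω₂)=(-0.076205, -0.149711)
  term(m=-3) = (0.124584, 0.052658)   from Y*(Ω₁)=(-0.127149, 0.337475), Y(Ω₂)=(0.014838, -0.374756)
  term(m=-2) = (-0.032971, -0.125453)   from Y*(Ω₁)=(0.258015, -0.269402), Y(Ω₂)=(0.181749, -0.296452)
  term(m=-1) = (-0.000951, 0.001234)   from Y*(Ω₁)=(0.019905, -0.008498), Y(Ω₂)=(-0.062809, 0.035166)
  term(m=+0) = (0.128632, 0.000000)   from Y*(Ω₁)=(-0.362042, -0.000000), Y(Ω₂)=(-0.355297, 0.000000)
  term(m=+1) = (-0.000951, -0.001234)   from Y*(Ω₁)=(-0.019905, -0.008498), Y(Ω₂)=(0.062809, 0.035166)
  term(m=+2) = (-0.032971, 0.125453)   from Y*(Ω₁)=(0.258015, 0.269402), Y(Ω₂)=(0.181749, 0.296452)
  term(m=+3) = (0.124584, -0.052658)   from Y*(Ω₁)=(0.127149, 0.337475), Y(Ω₂)=(-0.014838, -0.374756)
  term(m=+4) = (-0.022130, -0.012496)   from Y*(Ω₁)=(-0.006530, 0.151145), Y(Ω₂)=(-0.076205, 0.149711)
Accumulated sum (0.265695, 0.000000); after 4π/(2l+1) scaling, (0.370980, 0.000000) ⇒ P_4 = 0.370980

0.370980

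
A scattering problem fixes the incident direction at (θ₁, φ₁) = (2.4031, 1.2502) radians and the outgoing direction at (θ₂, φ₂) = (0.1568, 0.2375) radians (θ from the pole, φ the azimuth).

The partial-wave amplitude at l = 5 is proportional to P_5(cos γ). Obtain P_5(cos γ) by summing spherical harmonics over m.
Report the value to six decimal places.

Summing Y*_{l m}(θ₁,φ₁)·Y_{l m}(θ₂,φ₂) over m ∈ [−5, 5]; prefactor 4π/(2·5+1) = 1.142397:
  m=-5: Y*=0.06413 - 0.00206j  Y=0.00002 - 0.00004j  product 0.00000 - 0.00000j
  m=-4: Y*=-0.06339 + 0.21368j  Y=0.00050 - 0.00070j  product 0.00012 + 0.00015j
  m=-3: Y*=-0.33945 - 0.23674j  Y=0.00776 - 0.00670j  product -0.00422 + 0.00044j
  m=-2: Y*=0.29151 - 0.21759j  Y=0.06995 - 0.03597j  product 0.01256 - 0.02571j
  m=-1: Y*=-0.02555 - 0.07695j  Y=0.35630 - 0.08625j  product -0.01574 - 0.02521j
  m=+0: Y*=0.38395 + 0.00000j  Y=0.77071 + 0.00000j  product 0.29592 + 0.00000j
  m=+1: Y*=0.02555 - 0.07695j  Y=-0.35630 - 0.08625j  product -0.01574 + 0.02521j
  m=+2: Y*=0.29151 + 0.21759j  Y=0.06995 + 0.03597j  product 0.01256 + 0.02571j
  m=+3: Y*=0.33945 - 0.23674j  Y=-0.00776 - 0.00670j  product -0.00422 - 0.00044j
  m=+4: Y*=-0.06339 - 0.21368j  Y=0.00050 + 0.00070j  product 0.00012 - 0.00015j
  m=+5: Y*=-0.06413 - 0.00206j  Y=-0.00002 - 0.00004j  product 0.00000 + 0.00000j
Σ over m = 0.28136 - 0.00000j; ×(4π/11) → 0.32143 - 0.00000j. Real part: 0.321425

0.321425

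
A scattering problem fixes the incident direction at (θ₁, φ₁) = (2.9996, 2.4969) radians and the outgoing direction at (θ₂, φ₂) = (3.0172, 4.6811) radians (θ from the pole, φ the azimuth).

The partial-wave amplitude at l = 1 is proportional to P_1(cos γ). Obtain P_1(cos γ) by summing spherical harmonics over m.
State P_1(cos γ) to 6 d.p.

Expand P_1 via completeness: Σ_{m} conj(Y_{1,m}) at Ω₁ times Y_{1,m} at Ω₂ —
  m=-1: (-0.039079, 0.029382) × (-0.001341, 0.042845) = (-0.001206, -0.001714)  (running Σ = (-0.001206, -0.001714))
  m=0: (-0.483685, -0.000000) × (-0.484827, 0.000000) = (0.234504, 0.000000)  (running Σ = (0.233297, -0.001714))
  m=1: (0.039079, 0.029382) × (0.001341, 0.042845) = (-0.001206, 0.001714)  (running Σ = (0.232091, 0.000000))
Accumulated sum (0.232091, 0.000000); after 4π/(2l+1) scaling, (0.972179, 0.000000) ⇒ P_1 = 0.972179

0.972179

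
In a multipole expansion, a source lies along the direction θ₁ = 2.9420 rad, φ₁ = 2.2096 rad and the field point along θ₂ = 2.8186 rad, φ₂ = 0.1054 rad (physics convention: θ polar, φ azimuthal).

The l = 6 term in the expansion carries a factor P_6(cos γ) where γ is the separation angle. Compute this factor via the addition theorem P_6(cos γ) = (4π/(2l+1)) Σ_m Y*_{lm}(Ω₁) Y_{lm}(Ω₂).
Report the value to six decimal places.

Expand P_6 via completeness: Σ_{m} conj(Y_{6,m}) at Ω₁ times Y_{6,m} at Ω₂ —
  m=-6: +0.000023+0.000019i × +0.000398-0.000292i = +0.000000+0.000000i  (running Σ = +0.000000+0.000000i)
  m=-5: -0.000026+0.000502i × -0.004419+0.002571i = -0.000001-0.000002i  (running Σ = -0.000001-0.000002i)
  m=-4: -0.004394+0.002919i × +0.029380-0.013177i = -0.000091+0.000144i  (running Σ = -0.000092+0.000141i)
  m=-3: -0.035432-0.012758i × -0.129383+0.042331i = +0.005124+0.000151i  (running Σ = +0.005032+0.000292i)
  m=-2: -0.052411-0.173610i × +0.368964-0.078951i = -0.033044-0.059918i  (running Σ = -0.028012-0.059626i)
  m=-1: +0.316761-0.426507i × -0.580569+0.061420i = -0.157705+0.267072i  (running Σ = -0.185717+0.207446i)
  m=0: +0.633522-0.000000i × +0.170049+0.000000i = +0.107730+0.000000i  (running Σ = -0.077987+0.207446i)
  m=1: -0.316761-0.426507i × +0.580569+0.061420i = -0.157705-0.267072i  (running Σ = -0.235693-0.059626i)
  m=2: -0.052411+0.173610i × +0.368964+0.078951i = -0.033044+0.059918i  (running Σ = -0.268737+0.000292i)
  m=3: +0.035432-0.012758i × +0.129383+0.042331i = +0.005124-0.000151i  (running Σ = -0.263613+0.000141i)
  m=4: -0.004394-0.002919i × +0.029380+0.013177i = -0.000091-0.000144i  (running Σ = -0.263704-0.000002i)
  m=5: +0.000026+0.000502i × +0.004419+0.002571i = -0.000001+0.000002i  (running Σ = -0.263705+0.000000i)
  m=6: +0.000023-0.000019i × +0.000398+0.000292i = +0.000000-0.000000i  (running Σ = -0.263705-0.000000i)
Σ over m = -0.263705-0.000000i; ×(4π/13) → -0.254909-0.000000i. Real part: -0.254909

-0.254909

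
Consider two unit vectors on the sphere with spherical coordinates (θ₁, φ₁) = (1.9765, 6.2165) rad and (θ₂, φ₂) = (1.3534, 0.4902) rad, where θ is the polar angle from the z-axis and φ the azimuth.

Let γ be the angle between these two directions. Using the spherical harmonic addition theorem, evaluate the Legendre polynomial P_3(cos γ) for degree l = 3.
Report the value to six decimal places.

-0.240723

Summing Y*_{l m}(θ₁,φ₁)·Y_{l m}(θ₂,φ₂) over m ∈ [−3, 3]; prefactor 4π/(2·3+1) = 1.795196:
  m=-3: +0.317189-0.064316i × +0.038856-0.386502i = -0.012533-0.125093i  (running Σ = -0.012533-0.125093i)
  m=-2: -0.337493+0.045280i × +0.117003-0.174597i = -0.031582+0.064223i  (running Σ = -0.044115-0.060870i)
  m=-1: -0.065537+0.004377i × -0.213651+0.114014i = +0.013503-0.008407i  (running Σ = -0.030612-0.069277i)
  m=0: +0.327137-0.000000i × -0.222747+0.000000i = -0.072869+0.000000i  (running Σ = -0.103481-0.069277i)
  m=1: +0.065537+0.004377i × +0.213651+0.114014i = +0.013503+0.008407i  (running Σ = -0.089978-0.060870i)
  m=2: -0.337493-0.045280i × +0.117003+0.174597i = -0.031582-0.064223i  (running Σ = -0.121560-0.125093i)
  m=3: -0.317189-0.064316i × -0.038856-0.386502i = -0.012533+0.125093i  (running Σ = -0.134093+0.000000i)
Total Σ_m = -0.134093+0.000000i. Multiply by 1.795196: -0.240723+0.000000i. P_3(cos γ) = -0.240723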